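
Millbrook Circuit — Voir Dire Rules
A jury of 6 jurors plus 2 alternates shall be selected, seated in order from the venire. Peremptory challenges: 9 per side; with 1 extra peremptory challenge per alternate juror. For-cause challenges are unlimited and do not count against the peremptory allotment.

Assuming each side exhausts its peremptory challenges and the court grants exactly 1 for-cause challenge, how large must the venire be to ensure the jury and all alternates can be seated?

Seats to fill: 6 + 2 alternates = 8.
Peremptories: 9 + 1×2 = 11 per side × 2 sides = 22.
For-cause removals: 1.
Minimum venire: 8 + 22 + 1 = 31.

31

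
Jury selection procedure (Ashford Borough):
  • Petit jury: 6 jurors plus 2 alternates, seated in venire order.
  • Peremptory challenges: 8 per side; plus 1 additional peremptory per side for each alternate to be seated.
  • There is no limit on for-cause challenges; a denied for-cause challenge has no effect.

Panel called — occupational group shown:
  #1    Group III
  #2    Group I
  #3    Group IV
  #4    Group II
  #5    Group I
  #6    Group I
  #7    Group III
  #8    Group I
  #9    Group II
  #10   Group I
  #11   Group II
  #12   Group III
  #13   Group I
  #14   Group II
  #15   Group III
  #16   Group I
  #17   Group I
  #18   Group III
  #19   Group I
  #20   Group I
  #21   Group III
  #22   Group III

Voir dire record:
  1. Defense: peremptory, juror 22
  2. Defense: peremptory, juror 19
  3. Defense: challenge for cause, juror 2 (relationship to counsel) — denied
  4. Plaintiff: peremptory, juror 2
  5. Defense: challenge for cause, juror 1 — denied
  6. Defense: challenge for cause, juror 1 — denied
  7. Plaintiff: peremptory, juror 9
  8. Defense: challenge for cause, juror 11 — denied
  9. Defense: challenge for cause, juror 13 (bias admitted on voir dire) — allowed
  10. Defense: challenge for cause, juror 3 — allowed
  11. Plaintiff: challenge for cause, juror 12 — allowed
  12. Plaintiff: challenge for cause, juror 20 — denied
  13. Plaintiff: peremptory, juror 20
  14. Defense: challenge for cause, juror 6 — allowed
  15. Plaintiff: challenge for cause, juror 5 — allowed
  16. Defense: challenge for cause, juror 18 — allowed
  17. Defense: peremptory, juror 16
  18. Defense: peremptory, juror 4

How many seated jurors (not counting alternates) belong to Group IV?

0

Removed: #2, #3, #4, #5, #6, #9, #12, #13, #16, #18, #19, #20, #22.
Seated jurors 1–6: #1, #7, #8, #10, #11, #14 (alternates #15, #17 not counted).
None of those are in Group IV → 0.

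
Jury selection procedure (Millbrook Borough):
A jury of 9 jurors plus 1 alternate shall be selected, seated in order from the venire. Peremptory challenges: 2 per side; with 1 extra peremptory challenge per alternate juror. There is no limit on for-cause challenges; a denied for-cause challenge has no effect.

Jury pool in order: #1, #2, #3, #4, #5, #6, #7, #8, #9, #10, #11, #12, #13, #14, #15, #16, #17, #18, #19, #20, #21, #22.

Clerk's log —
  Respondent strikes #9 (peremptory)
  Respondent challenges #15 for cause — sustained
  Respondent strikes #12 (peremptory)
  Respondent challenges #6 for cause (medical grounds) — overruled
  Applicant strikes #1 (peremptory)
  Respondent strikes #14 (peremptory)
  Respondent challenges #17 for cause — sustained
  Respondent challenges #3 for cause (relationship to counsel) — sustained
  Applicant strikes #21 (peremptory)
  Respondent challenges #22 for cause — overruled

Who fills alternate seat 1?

Removed: #1, #3, #9, #12, #14, #15, #17, #21. (#6, #22 stay — for-cause denied.)
Seating in order: seats 1–9 → #2, #4, #5, #6, #7, #8, #10, #11, #13; alternates → #16.
So alternate 1 is #16.

16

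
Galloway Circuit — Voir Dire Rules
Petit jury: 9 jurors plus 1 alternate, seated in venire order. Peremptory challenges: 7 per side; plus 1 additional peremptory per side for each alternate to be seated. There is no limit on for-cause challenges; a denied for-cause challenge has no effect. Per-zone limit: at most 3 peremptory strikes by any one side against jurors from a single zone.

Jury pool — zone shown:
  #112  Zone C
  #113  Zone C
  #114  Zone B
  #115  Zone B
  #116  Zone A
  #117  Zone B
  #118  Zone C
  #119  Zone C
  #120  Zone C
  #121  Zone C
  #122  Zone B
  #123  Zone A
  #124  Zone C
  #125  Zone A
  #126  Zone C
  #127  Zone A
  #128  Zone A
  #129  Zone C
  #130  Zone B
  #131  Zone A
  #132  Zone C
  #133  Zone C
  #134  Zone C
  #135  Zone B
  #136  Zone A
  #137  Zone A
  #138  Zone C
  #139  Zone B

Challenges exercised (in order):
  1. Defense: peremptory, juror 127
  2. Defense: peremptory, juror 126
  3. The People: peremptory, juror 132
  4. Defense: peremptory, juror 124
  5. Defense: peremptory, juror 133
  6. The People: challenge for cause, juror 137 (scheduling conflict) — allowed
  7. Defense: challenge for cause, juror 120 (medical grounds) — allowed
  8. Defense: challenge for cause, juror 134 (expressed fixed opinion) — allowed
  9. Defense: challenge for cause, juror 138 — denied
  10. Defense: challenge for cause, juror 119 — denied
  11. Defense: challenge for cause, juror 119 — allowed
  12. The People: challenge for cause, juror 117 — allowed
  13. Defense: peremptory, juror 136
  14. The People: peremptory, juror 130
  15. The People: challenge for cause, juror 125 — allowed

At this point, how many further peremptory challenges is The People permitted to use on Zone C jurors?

2

The People peremptories so far: #132, #130 — 2 of 8 used, 6 left overall.
Against Zone C: #132 — 1 used; per-zone cap 3 leaves 2.
Binding limit: min(6, 2) = 2.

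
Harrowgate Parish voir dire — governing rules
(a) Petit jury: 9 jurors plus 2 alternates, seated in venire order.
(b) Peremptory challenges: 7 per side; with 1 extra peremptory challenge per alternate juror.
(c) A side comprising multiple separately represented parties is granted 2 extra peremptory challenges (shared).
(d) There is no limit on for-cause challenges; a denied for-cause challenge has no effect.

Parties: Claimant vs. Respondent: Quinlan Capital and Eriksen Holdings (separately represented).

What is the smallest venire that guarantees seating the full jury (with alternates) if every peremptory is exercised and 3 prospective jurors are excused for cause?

Seats to fill: 9 + 2 alternates = 11.
Peremptories — Claimant: 7 + 1×2 = 9; Respondent: 7 + 1×2 + 2 = 11; total 20.
For-cause removals: 3.
Minimum venire: 11 + 20 + 3 = 34.

34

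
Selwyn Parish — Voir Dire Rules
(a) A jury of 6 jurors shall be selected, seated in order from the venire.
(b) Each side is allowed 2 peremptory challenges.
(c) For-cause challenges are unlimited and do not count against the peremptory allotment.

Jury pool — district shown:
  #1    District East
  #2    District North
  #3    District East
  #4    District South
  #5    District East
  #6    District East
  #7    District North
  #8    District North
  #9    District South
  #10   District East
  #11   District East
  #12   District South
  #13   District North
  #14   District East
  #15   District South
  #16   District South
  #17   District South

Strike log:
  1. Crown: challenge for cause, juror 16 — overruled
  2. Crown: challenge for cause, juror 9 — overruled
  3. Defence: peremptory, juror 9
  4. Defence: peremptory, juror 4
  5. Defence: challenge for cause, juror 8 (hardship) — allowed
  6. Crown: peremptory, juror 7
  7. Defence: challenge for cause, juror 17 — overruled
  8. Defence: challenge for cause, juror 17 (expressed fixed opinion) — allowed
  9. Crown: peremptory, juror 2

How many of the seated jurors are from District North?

0

Removed: #2, #4, #7, #8, #9, #17.
Seated jurors 1–6: #1, #3, #5, #6, #10, #11.
None of those are in District North → 0.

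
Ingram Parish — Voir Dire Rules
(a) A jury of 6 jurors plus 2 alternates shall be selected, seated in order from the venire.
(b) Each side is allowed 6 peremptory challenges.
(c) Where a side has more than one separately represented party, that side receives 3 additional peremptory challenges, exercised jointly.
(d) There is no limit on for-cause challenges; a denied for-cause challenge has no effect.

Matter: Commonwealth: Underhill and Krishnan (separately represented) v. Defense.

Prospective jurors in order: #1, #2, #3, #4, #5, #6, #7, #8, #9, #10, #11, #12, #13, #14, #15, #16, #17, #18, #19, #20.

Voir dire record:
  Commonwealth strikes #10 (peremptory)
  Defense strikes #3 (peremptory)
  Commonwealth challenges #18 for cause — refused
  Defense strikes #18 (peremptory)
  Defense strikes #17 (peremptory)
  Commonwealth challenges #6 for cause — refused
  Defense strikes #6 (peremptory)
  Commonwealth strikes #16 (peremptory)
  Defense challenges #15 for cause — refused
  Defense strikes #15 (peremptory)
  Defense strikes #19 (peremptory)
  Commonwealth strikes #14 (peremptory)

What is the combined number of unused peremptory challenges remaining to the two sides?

Commonwealth allotment: 6 base + 3 multi-party = 9. Defense allotment: 6.
Commonwealth peremptories used: #10, #16, #14 — 3 (for-cause on #18, #6 don't count).
Defense peremptories used: #3, #18, #17, #6, #15, #19 — 6 (the for-cause on #15 doesn't count).
Remaining: (9 − 3) + (6 − 6) = 6.

6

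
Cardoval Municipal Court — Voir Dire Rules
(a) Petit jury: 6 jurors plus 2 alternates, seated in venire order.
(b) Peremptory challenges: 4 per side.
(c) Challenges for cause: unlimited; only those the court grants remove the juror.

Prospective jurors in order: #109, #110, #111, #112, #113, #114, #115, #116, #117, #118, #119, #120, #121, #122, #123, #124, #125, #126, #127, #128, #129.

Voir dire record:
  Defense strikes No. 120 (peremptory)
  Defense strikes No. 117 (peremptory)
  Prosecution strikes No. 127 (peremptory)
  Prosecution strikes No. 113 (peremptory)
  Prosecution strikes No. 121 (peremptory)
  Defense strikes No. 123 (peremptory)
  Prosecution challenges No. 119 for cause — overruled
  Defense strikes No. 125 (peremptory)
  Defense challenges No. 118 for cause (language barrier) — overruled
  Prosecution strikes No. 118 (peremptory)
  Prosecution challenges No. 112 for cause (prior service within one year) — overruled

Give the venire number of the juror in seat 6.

Removed: #113, #117, #118, #120, #121, #123, #125, #127. (#112, #119 stay — for-cause denied.)
Seating in order: seats 1–6 → #109, #110, #111, #112, #114, #115; alternates → #116, #119.
So seat 6 is #115.

115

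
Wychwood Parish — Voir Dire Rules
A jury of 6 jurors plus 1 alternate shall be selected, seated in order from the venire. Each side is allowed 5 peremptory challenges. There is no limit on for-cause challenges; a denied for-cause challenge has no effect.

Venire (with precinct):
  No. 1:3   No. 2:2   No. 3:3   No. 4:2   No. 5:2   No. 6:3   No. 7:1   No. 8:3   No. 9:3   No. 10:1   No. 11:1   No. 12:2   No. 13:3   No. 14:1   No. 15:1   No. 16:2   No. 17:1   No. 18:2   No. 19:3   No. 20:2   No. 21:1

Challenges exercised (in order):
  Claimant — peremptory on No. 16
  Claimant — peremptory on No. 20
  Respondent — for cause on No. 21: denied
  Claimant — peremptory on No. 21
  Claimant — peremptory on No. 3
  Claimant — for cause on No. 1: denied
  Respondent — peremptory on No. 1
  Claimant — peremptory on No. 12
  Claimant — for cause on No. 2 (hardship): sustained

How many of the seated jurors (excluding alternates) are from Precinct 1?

Removed: #1, #2, #3, #12, #16, #20, #21.
Seated jurors 1–6: #4, #5, #6, #7, #8, #9 (alternates #10 not counted).
Of those, in Precinct 1: #7 → 1.

1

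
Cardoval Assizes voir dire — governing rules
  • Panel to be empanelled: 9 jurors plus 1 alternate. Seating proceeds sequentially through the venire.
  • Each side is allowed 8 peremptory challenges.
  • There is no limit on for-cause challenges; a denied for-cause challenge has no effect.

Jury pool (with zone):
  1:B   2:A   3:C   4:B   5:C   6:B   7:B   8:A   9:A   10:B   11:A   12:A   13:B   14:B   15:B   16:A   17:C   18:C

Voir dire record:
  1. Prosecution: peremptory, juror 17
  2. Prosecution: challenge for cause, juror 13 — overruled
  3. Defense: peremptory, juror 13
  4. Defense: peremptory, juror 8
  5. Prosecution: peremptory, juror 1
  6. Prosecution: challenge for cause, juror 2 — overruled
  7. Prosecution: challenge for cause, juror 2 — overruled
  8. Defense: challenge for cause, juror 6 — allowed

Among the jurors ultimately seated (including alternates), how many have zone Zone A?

Removed: #1, #6, #8, #13, #17.
Seated (10 incl. alternates): #2, #3, #4, #5, #7, #9, #10, #11, #12, #14.
Of those, in Zone A: #2, #9, #11, #12 → 4.

4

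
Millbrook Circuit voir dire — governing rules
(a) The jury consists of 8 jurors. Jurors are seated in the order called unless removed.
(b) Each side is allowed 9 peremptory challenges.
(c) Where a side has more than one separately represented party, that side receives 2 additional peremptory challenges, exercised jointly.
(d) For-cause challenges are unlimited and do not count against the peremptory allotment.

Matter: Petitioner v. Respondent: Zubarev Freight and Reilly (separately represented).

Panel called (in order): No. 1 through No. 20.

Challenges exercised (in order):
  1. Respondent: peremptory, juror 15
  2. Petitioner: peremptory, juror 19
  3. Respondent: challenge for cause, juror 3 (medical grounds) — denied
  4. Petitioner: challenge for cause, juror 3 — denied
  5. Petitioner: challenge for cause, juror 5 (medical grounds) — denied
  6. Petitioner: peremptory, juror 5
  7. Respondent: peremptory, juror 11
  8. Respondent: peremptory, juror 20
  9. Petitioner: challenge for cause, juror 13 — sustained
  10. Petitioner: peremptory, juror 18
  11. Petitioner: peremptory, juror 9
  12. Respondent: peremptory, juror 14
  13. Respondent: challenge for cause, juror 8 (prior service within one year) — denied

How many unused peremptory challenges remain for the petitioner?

Petitioner allotment: 9.
Petitioner peremptories used: #19, #5, #18, #9 — 4 (for-cause on #3, #5, #13 don't count).
Remaining: 9 − 4 = 5.

5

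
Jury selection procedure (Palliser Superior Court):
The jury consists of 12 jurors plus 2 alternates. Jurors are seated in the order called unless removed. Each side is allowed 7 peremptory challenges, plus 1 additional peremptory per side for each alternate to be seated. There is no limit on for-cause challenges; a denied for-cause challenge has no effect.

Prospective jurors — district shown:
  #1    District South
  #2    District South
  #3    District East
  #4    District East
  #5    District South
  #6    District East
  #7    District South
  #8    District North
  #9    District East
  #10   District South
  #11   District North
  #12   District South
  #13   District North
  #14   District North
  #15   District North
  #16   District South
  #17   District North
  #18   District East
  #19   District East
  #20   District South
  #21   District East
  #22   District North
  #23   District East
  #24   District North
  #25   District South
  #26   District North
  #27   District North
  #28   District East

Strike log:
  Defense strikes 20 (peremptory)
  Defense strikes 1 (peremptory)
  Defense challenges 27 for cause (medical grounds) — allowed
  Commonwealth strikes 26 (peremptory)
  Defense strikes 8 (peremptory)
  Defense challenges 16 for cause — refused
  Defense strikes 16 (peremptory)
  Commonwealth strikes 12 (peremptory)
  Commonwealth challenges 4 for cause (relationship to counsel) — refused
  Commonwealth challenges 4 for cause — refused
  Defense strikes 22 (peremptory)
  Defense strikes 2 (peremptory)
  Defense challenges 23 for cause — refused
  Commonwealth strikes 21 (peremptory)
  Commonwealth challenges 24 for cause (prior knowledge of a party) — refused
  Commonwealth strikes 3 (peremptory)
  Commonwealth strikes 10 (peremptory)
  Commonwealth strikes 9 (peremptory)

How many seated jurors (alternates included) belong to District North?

6

Removed: #1, #2, #3, #8, #9, #10, #12, #16, #20, #21, #22, #26, #27.
Seated (14 incl. alternates): #4, #5, #6, #7, #11, #13, #14, #15, #17, #18, #19, #23, #24, #25.
Of those, in District North: #11, #13, #14, #15, #17, #24 → 6.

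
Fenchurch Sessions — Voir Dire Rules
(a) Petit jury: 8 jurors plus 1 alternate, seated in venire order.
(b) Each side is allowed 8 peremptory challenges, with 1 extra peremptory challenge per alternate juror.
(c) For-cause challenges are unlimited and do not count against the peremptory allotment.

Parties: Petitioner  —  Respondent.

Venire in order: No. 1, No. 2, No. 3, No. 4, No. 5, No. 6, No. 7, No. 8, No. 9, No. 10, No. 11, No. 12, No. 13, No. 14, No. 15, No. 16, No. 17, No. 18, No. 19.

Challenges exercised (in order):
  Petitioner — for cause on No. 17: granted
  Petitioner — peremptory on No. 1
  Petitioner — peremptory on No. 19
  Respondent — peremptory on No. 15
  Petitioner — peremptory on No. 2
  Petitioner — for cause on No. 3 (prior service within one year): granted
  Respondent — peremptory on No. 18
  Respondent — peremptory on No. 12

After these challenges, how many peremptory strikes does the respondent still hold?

Respondent allotment: 8 base + 1 × 1 alternate = 9.
Respondent peremptories used: #15, #18, #12 — 3.
Remaining: 9 − 3 = 6.

6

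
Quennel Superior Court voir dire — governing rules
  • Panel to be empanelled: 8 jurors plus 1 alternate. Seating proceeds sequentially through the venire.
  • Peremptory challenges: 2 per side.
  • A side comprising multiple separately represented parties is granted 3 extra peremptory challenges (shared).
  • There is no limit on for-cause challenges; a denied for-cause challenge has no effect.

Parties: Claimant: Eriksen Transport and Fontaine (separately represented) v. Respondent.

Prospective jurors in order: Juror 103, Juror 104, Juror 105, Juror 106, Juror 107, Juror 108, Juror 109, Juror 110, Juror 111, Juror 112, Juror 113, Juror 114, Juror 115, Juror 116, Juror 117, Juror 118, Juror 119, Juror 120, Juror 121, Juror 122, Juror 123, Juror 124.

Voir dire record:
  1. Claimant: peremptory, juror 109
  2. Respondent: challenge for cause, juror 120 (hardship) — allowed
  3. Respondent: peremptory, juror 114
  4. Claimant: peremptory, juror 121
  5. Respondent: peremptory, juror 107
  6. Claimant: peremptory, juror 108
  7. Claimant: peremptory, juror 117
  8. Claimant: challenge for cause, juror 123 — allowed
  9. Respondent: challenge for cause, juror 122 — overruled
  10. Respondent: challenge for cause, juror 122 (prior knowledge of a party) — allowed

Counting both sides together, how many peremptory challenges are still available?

Claimant allotment: 2 base + 3 multi-party = 5. Respondent allotment: 2.
Claimant peremptories used: #109, #121, #108, #117 — 4 (the for-cause on #123 doesn't count).
Respondent peremptories used: #114, #107 — 2 (for-cause on #120, #122, #122 don't count).
Remaining: (5 − 4) + (2 − 2) = 1.

1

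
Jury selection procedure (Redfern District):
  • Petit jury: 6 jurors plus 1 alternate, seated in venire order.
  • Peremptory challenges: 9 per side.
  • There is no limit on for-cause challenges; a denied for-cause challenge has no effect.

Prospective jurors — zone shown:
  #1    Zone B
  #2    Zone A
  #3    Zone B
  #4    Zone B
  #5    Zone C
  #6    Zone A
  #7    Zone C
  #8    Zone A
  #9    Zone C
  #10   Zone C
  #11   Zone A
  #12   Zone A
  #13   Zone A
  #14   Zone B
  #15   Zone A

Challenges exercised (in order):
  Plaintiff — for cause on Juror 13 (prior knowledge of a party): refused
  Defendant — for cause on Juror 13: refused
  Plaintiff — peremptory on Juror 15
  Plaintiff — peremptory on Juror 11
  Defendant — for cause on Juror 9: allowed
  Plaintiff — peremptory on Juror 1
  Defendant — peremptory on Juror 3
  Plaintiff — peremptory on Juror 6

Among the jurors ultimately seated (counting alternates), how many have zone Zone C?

Removed: #1, #3, #6, #9, #11, #15.
Seated (7 incl. alternates): #2, #4, #5, #7, #8, #10, #12.
Of those, in Zone C: #5, #7, #10 → 3.

3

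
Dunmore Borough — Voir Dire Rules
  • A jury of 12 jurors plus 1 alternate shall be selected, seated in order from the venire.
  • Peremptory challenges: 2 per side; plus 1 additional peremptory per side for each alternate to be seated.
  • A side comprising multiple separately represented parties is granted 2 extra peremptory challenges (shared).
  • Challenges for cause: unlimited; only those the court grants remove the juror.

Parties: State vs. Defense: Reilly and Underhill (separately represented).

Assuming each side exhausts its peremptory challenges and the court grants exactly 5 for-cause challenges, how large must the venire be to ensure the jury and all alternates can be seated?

26

Seats to fill: 12 + 1 alternates = 13.
Peremptories — State: 2 + 1×1 = 3; Defense: 2 + 1×1 + 2 = 5; total 8.
For-cause removals: 5.
Minimum venire: 13 + 8 + 5 = 26.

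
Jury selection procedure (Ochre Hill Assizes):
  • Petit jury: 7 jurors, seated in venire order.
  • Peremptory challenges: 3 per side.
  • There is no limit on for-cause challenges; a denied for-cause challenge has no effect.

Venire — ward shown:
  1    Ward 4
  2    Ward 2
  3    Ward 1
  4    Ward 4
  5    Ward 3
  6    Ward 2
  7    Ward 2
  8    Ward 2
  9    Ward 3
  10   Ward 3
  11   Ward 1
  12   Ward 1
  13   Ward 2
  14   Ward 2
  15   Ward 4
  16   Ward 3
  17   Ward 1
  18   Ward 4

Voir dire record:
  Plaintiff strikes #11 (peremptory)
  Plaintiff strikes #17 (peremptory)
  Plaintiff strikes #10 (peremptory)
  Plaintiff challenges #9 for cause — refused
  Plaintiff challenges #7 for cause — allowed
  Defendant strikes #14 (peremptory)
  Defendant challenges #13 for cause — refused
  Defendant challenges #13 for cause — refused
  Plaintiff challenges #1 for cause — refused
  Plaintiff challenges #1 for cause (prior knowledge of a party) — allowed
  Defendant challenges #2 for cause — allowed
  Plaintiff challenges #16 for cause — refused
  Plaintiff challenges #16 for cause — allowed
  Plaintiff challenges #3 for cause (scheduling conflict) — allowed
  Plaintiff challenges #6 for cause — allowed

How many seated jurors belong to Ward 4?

2

Removed: #1, #2, #3, #6, #7, #10, #11, #14, #16, #17.
Seated jurors 1–7: #4, #5, #8, #9, #12, #13, #15.
Of those, in Ward 4: #4, #15 → 2.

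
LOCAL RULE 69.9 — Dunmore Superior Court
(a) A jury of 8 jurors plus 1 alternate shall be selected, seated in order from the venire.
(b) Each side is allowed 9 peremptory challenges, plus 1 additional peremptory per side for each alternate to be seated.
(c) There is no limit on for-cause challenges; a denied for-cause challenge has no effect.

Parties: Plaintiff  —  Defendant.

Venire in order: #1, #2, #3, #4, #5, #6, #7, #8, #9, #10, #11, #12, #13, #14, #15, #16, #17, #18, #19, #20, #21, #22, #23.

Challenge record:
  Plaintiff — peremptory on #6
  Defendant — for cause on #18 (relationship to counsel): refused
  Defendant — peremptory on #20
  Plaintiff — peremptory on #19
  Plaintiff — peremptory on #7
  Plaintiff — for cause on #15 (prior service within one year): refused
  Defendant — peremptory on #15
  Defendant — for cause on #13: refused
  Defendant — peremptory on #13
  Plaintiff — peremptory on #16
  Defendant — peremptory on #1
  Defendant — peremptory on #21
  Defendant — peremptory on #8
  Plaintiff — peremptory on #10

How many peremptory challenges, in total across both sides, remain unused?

9

Plaintiff allotment: 9 base + 1 × 1 alternate = 10. Defendant allotment: 9 base + 1 × 1 alternate = 10.
Plaintiff peremptories used: #6, #19, #7, #16, #10 — 5 (the for-cause on #15 doesn't count).
Defendant peremptories used: #20, #15, #13, #1, #21, #8 — 6 (for-cause on #18, #13 don't count).
Remaining: (10 − 5) + (10 − 6) = 9.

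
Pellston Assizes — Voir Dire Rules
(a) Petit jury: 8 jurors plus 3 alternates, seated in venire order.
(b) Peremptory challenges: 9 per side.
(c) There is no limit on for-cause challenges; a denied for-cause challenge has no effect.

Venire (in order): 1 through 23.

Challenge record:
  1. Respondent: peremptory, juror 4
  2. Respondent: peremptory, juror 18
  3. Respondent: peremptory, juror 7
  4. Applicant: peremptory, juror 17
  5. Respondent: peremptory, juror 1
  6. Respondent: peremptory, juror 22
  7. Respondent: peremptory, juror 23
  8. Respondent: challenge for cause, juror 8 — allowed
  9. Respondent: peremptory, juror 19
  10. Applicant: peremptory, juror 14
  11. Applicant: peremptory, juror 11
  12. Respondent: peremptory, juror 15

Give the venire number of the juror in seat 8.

13

Removed: #1, #4, #7, #8, #11, #14, #15, #17, #18, #19, #22, #23.
Seating in order: seats 1–8 → #2, #3, #5, #6, #9, #10, #12, #13; alternates → #16, #20, #21.
So seat 8 is #13.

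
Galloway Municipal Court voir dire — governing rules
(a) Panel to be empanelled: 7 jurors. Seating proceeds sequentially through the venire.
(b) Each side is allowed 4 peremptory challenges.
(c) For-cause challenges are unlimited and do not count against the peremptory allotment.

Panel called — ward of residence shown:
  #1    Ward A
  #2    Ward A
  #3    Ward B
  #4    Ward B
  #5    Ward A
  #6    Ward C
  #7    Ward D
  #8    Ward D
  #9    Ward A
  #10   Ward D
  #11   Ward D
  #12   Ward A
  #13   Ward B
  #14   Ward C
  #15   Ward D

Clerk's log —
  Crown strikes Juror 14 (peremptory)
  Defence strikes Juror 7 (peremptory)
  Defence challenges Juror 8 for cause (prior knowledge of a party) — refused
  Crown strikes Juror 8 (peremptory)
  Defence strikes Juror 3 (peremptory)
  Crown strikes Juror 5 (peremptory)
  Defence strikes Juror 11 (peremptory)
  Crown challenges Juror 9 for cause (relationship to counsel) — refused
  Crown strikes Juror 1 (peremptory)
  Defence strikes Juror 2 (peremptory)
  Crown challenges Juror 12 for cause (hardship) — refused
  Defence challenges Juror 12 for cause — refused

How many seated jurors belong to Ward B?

2

Removed: #1, #2, #3, #5, #7, #8, #11, #14.
Seated jurors 1–7: #4, #6, #9, #10, #12, #13, #15.
Of those, in Ward B: #4, #13 → 2.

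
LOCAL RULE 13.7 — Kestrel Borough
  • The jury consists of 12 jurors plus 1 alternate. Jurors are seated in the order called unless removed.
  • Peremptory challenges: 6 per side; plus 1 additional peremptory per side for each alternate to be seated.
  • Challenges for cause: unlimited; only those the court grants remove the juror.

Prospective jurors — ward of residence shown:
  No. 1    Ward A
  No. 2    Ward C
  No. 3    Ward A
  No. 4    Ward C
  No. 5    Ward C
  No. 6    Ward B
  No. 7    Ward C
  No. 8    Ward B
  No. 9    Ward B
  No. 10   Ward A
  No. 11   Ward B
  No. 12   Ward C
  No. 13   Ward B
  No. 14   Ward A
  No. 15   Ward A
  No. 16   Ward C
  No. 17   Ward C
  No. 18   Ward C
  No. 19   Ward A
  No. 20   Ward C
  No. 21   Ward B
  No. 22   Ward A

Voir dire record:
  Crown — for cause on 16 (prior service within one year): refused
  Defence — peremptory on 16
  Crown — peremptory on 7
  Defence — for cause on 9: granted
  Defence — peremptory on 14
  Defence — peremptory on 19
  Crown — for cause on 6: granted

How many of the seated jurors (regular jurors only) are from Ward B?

3

Removed: #6, #7, #9, #14, #16, #19.
Seated jurors 1–12: #1, #2, #3, #4, #5, #8, #10, #11, #12, #13, #15, #17 (alternates #18 not counted).
Of those, in Ward B: #8, #11, #13 → 3.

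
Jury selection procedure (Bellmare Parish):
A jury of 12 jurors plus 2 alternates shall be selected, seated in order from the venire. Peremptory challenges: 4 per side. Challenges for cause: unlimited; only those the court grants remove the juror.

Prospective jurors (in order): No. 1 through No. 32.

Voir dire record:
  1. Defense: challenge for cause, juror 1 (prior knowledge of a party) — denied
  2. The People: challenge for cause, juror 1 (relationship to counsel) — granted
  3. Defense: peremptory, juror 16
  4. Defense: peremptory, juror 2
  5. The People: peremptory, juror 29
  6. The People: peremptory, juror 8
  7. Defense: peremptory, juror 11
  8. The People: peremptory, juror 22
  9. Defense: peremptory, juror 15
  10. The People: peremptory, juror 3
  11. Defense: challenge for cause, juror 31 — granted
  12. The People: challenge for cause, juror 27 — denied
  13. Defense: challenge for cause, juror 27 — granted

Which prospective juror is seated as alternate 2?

21

Removed: #1, #2, #3, #8, #11, #15, #16, #22, #27, #29, #31.
Filling seats in venire order through position 14: #4, #5, #6, #7, #9, #10, #12, #13, #14, #17, #18, #19, #20, #21.
So alternate 2 is #21.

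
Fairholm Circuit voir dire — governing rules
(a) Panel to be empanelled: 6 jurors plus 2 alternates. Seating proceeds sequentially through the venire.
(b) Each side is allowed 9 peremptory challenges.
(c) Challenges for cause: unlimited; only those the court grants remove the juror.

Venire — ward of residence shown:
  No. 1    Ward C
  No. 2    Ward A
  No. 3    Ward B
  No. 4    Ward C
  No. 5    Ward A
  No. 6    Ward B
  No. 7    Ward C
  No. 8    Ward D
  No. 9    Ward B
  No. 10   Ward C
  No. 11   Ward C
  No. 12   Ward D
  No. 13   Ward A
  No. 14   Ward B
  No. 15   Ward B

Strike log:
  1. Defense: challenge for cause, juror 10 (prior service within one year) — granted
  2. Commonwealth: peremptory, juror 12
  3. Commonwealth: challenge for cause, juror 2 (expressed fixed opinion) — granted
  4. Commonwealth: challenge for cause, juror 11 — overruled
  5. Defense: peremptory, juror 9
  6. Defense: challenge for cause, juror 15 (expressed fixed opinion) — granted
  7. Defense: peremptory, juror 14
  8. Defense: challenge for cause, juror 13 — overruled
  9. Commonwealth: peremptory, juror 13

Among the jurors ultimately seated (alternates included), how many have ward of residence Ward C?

Removed: #2, #9, #10, #12, #13, #14, #15.
Seated (8 incl. alternates): #1, #3, #4, #5, #6, #7, #8, #11.
Of those, in Ward C: #1, #4, #7, #11 → 4.

4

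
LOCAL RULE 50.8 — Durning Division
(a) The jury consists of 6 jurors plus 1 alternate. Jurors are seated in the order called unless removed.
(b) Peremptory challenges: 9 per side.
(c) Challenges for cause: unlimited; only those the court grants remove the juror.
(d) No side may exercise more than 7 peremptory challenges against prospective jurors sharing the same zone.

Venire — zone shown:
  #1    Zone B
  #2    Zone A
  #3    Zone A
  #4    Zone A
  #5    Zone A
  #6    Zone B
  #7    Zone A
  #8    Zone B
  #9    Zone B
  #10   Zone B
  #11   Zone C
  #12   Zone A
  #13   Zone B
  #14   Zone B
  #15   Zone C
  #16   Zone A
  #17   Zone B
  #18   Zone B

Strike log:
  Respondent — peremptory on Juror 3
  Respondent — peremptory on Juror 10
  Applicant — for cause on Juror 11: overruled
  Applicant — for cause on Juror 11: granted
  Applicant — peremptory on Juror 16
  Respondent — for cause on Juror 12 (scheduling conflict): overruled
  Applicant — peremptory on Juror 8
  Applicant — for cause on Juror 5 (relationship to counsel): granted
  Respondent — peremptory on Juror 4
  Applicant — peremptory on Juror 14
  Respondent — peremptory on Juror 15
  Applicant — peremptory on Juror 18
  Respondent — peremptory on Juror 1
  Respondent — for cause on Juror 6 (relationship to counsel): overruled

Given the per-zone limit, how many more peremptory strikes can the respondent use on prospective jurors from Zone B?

4

Respondent peremptories so far: #3, #10, #4, #15, #1 — 5 of 9 used, 4 left overall.
Against Zone B: #10, #1 — 2 used; per-zone cap 7 leaves 5.
Binding limit: min(4, 5) = 4.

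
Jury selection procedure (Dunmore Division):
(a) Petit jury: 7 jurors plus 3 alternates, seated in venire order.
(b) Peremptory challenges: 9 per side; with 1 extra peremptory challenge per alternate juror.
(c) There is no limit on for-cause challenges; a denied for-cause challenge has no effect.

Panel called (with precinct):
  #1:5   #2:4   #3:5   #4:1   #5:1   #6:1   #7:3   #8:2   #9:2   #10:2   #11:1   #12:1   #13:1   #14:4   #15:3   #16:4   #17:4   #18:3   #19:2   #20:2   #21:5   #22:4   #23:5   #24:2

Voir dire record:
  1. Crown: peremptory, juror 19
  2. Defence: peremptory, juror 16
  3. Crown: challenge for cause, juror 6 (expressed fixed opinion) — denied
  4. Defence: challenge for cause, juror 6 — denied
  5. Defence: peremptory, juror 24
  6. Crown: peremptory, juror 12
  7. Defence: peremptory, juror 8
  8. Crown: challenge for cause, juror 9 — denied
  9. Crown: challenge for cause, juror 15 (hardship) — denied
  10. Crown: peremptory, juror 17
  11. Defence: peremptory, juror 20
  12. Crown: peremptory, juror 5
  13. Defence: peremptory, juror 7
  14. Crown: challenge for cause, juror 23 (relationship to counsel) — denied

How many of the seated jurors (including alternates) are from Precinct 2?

2

Removed: #5, #7, #8, #12, #16, #17, #19, #20, #24.
Seated (10 incl. alternates): #1, #2, #3, #4, #6, #9, #10, #11, #13, #14.
Of those, in Precinct 2: #9, #10 → 2.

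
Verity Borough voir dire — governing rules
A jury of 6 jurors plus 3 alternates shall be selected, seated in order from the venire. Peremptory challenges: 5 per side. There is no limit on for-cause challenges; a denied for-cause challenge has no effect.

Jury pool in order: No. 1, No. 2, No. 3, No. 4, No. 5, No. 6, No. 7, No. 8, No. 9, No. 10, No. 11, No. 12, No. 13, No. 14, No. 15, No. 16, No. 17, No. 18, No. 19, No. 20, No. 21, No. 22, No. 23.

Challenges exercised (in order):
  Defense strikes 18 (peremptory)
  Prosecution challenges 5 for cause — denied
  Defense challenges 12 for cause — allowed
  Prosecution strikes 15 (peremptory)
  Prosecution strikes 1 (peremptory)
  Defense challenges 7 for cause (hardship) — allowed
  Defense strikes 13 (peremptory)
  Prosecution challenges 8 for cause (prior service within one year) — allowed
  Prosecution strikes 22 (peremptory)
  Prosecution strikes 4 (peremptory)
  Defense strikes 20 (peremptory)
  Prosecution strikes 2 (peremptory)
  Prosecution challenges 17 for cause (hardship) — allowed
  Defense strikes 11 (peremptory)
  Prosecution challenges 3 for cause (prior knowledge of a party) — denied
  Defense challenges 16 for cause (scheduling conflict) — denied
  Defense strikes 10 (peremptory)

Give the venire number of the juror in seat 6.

16

Removed: #1, #2, #4, #7, #8, #10, #11, #12, #13, #15, #17, #18, #20, #22. (#3, #5, #16 stay — for-cause denied.)
Seating in order: seats 1–6 → #3, #5, #6, #9, #14, #16; alternates → #19, #21, #23.
So seat 6 is #16.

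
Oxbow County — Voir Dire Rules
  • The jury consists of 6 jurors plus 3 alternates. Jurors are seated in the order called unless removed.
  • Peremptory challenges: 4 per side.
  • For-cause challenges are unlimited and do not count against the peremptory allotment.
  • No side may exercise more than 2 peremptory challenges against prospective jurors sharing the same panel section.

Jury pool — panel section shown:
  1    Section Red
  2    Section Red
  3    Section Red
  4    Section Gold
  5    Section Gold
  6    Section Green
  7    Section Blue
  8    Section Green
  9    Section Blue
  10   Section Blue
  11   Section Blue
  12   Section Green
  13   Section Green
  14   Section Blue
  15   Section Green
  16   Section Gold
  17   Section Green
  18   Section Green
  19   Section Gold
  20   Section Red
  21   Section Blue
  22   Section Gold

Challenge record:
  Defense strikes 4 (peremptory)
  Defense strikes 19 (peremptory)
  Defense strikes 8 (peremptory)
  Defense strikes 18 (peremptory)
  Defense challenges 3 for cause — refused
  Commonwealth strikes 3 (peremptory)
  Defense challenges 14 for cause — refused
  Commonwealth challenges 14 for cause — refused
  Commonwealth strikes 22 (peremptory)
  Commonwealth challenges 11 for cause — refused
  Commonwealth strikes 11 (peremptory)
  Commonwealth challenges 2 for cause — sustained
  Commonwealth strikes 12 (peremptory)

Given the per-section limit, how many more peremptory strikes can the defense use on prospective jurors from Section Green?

Defense peremptories so far: #4, #19, #8, #18 — 4 of 4 used, 0 left overall.
Against Section Green: #8, #18 — 2 used; per-section cap 2 leaves 0.
Binding limit: min(0, 0) = 0.

0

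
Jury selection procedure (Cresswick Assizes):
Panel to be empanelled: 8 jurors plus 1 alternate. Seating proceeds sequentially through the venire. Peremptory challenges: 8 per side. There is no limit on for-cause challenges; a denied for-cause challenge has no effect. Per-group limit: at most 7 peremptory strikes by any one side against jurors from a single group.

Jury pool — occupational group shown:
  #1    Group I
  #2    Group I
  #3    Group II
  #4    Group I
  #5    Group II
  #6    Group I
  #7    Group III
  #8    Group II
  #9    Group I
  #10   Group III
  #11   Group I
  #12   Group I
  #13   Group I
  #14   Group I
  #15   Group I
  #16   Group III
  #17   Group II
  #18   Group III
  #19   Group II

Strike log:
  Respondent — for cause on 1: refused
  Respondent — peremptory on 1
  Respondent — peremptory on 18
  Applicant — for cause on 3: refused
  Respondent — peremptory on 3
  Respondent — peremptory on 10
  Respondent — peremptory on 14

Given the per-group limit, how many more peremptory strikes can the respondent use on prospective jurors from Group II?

3

Respondent peremptories so far: #1, #18, #3, #10, #14 — 5 of 8 used, 3 left overall.
Against Group II: #3 — 1 used; per-group cap 7 leaves 6.
Binding limit: min(3, 6) = 3.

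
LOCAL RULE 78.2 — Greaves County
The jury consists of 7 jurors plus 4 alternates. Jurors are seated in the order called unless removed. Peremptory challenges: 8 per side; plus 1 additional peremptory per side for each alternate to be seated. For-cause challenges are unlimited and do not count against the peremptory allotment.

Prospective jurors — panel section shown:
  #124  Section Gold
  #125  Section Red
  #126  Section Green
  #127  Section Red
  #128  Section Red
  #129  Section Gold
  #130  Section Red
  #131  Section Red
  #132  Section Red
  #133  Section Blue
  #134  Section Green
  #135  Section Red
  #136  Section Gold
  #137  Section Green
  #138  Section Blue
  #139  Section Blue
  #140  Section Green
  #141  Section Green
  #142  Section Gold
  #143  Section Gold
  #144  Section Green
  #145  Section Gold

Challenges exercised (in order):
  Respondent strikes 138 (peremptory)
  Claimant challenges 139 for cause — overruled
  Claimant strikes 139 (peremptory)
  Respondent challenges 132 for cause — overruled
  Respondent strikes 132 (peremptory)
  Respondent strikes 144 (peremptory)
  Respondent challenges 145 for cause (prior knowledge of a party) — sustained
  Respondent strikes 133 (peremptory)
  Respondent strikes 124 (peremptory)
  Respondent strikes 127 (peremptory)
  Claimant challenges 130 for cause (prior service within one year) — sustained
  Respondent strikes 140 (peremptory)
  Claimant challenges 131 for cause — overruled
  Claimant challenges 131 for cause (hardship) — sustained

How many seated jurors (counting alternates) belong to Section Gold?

4

Removed: #124, #127, #130, #131, #132, #133, #138, #139, #140, #144, #145.
Seated (11 incl. alternates): #125, #126, #128, #129, #134, #135, #136, #137, #141, #142, #143.
Of those, in Section Gold: #129, #136, #142, #143 → 4.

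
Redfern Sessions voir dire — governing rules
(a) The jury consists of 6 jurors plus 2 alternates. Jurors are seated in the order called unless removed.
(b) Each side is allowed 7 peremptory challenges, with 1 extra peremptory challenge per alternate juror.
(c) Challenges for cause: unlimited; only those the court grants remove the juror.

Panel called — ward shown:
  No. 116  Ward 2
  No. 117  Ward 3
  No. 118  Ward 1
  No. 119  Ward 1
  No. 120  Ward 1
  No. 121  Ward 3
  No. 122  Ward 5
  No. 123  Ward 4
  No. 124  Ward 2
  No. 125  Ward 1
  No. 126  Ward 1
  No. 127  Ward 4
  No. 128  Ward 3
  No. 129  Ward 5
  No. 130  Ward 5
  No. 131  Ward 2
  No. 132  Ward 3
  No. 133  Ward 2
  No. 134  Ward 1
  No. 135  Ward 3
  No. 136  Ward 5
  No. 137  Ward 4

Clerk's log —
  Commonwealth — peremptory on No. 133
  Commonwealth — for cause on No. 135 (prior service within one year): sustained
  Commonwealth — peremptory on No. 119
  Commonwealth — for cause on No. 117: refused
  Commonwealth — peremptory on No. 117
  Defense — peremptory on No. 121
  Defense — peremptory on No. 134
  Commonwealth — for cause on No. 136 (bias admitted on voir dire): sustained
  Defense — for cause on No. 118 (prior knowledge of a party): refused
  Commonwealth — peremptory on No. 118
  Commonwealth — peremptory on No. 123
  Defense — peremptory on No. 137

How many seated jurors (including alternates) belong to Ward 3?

1

Removed: #117, #118, #119, #121, #123, #133, #134, #135, #136, #137.
Seated (8 incl. alternates): #116, #120, #122, #124, #125, #126, #127, #128.
Of those, in Ward 3: #128 → 1.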